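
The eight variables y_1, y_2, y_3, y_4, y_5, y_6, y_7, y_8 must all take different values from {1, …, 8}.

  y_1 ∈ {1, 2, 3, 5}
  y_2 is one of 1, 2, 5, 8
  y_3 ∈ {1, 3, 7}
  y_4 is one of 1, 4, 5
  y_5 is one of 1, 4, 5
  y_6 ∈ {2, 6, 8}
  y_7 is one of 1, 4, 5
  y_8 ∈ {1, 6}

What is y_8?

6

Among the 8 variables, 7 fits only y_3 (and all 8 values in {1, 2, 3, 4, 5, 6, 7, 8} must be used), so y_3 = 7.
Among the 7 still-open variables, 3 fits only y_1 (and all 7 values in {1, 2, 3, 4, 5, 6, 8} must be used), so y_1 = 3.
y_4, y_5, y_7 between them cover only {1, 4, 5} — a naked triple. Remove those values from y_2, y_8.
So y_8 = 6.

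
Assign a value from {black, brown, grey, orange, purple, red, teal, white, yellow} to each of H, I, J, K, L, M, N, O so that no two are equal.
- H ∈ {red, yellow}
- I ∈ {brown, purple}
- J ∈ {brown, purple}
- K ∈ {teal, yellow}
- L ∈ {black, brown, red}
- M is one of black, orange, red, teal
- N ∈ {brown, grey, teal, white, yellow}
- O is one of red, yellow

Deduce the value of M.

The 2 variables H and O are confined to {red, yellow}, which locks those values in; drop them from K, L, M, N.
That leaves K = teal. Strike teal from M, N.
I and J share exactly the 2 values {brown, purple}; by pigeonhole those values go to them, so strike brown, purple from L, N.
L must be black (only option left). So M can't be black.
So M = orange.

orange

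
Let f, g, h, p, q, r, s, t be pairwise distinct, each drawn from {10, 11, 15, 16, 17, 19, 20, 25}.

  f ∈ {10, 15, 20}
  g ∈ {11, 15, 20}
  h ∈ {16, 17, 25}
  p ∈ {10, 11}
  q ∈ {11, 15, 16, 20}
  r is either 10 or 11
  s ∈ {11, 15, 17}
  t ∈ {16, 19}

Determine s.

17

The 8 variables together cover exactly {10, 11, 15, 16, 17, 19, 20, 25} — 8 values for 8 variables — and 19 appears only in t's list, so t = 19.
The 7 still-open variables together cover exactly {10, 11, 15, 16, 17, 20, 25} — 7 values for 7 variables — and 25 appears only in h's list, so h = 25.
Among the 6 still-open variables, 16 fits only q (and all 6 values in {10, 11, 15, 16, 17, 20} must be used), so q = 16.
Among the 5 still-open variables, 17 fits only s (and all 5 values in {10, 11, 15, 17, 20} must be used), so s = 17.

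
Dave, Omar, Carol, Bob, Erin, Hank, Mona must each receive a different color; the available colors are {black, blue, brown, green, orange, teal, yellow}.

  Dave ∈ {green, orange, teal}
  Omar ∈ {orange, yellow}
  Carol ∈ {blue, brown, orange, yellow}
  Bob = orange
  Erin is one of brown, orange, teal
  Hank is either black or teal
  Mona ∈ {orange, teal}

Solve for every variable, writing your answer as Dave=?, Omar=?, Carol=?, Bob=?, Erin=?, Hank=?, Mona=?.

Dave=green, Omar=yellow, Carol=blue, Bob=orange, Erin=brown, Hank=black, Mona=teal

Bob's domain is down to {orange}, so Bob = orange. Remove orange from Dave, Omar, Carol, Erin, Mona.
Mona must be teal (only option left). So Dave, Erin, Hank can't be teal.
Dave must be green (only option left).
That leaves Omar = yellow. Eliminate yellow elsewhere: Carol.
Erin's domain is down to {brown}, so Erin = brown. Remove brown from Carol.
Hank must be black (only option left).
Carol's domain is down to {blue}, so Carol = blue.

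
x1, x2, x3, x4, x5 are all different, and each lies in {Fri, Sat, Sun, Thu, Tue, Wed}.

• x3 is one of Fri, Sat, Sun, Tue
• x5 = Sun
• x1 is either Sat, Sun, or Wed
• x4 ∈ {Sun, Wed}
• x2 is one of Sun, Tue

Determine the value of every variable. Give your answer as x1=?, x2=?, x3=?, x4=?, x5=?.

x1=Sat, x2=Tue, x3=Fri, x4=Wed, x5=Sun

x5 has just one choice, so x5 = Sun. So x1, x2, x3, x4 can't be Sun.
x2's domain is down to {Tue}, so x2 = Tue. Strike Tue from x3.
x4 must be Wed (only option left). Remove Wed from x1.
That leaves x1 = Sat. Remove Sat from x3.
x3's domain is down to {Fri}, so x3 = Fri.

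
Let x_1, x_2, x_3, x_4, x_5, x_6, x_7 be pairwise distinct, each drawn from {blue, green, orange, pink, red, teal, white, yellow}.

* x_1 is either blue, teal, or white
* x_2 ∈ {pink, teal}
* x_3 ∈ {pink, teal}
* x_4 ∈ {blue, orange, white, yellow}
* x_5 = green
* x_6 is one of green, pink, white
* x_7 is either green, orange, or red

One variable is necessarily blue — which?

x_1

x_5's domain is down to {green}, so x_5 = green. Eliminate green elsewhere: x_6, x_7.
x_2 and x_3 between them cover only {pink, teal} — a naked pair. Remove those values from x_1, x_6.
That leaves x_6 = white. Strike white from x_1, x_4.
So blue goes to x_1.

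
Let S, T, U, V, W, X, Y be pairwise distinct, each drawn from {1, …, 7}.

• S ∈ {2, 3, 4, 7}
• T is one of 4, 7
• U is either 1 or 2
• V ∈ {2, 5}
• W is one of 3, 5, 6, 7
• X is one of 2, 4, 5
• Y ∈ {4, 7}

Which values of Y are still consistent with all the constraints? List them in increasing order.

Among the 7 variables, 1 fits only U (and all 7 values in {1, 2, 3, 4, 5, 6, 7} must be used), so U = 1.
The 6 still-open variables together cover exactly {2, 3, 4, 5, 6, 7} — 6 values for 6 variables — and 6 appears only in W's list, so W = 6.
Among the 5 still-open variables, 3 fits only S (and all 5 values in {2, 3, 4, 5, 7} must be used), so S = 3.
T and Y between them cover only {4, 7} — a naked pair. Remove those values from X.
No further eliminations apply; Y can still be any of 4, 7.

4, 7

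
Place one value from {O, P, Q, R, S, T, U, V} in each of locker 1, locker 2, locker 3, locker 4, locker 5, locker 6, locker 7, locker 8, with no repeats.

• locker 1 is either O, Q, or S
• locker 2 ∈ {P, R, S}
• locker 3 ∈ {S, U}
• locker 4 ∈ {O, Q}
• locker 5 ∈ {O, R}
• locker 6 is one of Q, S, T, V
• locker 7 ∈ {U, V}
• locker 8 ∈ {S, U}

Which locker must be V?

The 8 variables draw from only 8 values {O, P, Q, R, S, T, U, V}, so each is used; only locker 2 can be P, hence locker 2 = P.
The 7 still-open variables together cover exactly {O, Q, R, S, T, U, V} — 7 values for 7 variables — and R appears only in locker 5's list, so locker 5 = R.
The 6 still-open variables draw from only 6 values {O, Q, S, T, U, V}, so each is used; only locker 6 can be T, hence locker 6 = T.
The 5 still-open variables draw from only 5 values {O, Q, S, U, V}, so each is used; only locker 7 can be V, hence locker 7 = V.

locker 7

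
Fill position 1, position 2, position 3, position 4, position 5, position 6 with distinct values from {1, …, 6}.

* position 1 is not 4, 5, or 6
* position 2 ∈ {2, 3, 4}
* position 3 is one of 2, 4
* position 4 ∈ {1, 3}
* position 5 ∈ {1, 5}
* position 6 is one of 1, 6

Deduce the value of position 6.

The 6 variables draw from only 6 values {1, 2, 3, 4, 5, 6}, so each is used; only position 5 can be 5, hence position 5 = 5.
The 5 still-open variables together cover exactly {1, 2, 3, 4, 6} — 5 values for 5 variables — and 6 appears only in position 6's list, so position 6 = 6.

6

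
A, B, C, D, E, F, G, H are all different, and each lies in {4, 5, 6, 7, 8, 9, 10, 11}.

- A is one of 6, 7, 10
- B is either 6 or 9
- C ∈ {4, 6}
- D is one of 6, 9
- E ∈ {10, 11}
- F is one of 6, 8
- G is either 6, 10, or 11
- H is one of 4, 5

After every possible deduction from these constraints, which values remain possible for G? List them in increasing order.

The 8 variables together cover exactly {4, 5, 6, 7, 8, 9, 10, 11} — 8 values for 8 variables — and 5 appears only in H's list, so H = 5.
The 7 still-open variables together cover exactly {4, 6, 7, 8, 9, 10, 11} — 7 values for 7 variables — and 4 appears only in C's list, so C = 4.
Among the 6 still-open variables, 7 fits only A (and all 6 values in {6, 7, 8, 9, 10, 11} must be used), so A = 7.
Among the 5 still-open variables, 8 fits only F (and all 5 values in {6, 8, 9, 10, 11} must be used), so F = 8.
B and D share exactly the 2 values {6, 9}; by pigeonhole those values go to them, so strike 6, 9 from G.
No further eliminations apply; G can still be any of 10, 11.

10, 11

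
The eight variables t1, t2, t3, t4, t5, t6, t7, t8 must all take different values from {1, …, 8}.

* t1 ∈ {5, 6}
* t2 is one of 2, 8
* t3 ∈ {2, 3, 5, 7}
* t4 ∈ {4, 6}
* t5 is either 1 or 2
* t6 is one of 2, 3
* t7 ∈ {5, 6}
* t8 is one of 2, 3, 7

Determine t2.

Among the 8 variables, 1 fits only t5 (and all 8 values in {1, 2, 3, 4, 5, 6, 7, 8} must be used), so t5 = 1.
The 7 still-open variables draw from only 7 values {2, 3, 4, 5, 6, 7, 8}, so each is used; only t4 can be 4, hence t4 = 4.
Among the 6 still-open variables, 8 fits only t2 (and all 6 values in {2, 3, 5, 6, 7, 8} must be used), so t2 = 8.

8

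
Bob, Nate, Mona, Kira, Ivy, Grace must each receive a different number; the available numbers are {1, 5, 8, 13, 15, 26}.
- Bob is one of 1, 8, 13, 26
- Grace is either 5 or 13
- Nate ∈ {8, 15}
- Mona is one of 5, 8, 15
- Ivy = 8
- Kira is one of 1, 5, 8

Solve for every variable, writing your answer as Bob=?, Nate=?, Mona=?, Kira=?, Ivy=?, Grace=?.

Ivy's domain is down to {8}, so Ivy = 8. So Bob, Nate, Mona, Kira can't be 8.
Nate has just one choice, so Nate = 15. Strike 15 from Mona.
That leaves Mona = 5. Strike 5 from Kira, Grace.
Kira has just one choice, so Kira = 1. So Bob can't be 1.
Grace must be 13 (only option left). Strike 13 from Bob.
Bob's domain is down to {26}, so Bob = 26.

Bob=26, Nate=15, Mona=5, Kira=1, Ivy=8, Grace=13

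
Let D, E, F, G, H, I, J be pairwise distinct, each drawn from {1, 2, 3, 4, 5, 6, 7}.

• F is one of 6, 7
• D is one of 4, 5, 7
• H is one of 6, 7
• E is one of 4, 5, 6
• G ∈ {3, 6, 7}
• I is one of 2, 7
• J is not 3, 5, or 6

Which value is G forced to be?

The 7 variables draw from only 7 values {1, 2, 3, 4, 5, 6, 7}, so each is used; only J can be 1, hence J = 1.
Among the 6 still-open variables, 2 fits only I (and all 6 values in {2, 3, 4, 5, 6, 7} must be used), so I = 2.
The 5 still-open variables draw from only 5 values {3, 4, 5, 6, 7}, so each is used; only G can be 3, hence G = 3.

3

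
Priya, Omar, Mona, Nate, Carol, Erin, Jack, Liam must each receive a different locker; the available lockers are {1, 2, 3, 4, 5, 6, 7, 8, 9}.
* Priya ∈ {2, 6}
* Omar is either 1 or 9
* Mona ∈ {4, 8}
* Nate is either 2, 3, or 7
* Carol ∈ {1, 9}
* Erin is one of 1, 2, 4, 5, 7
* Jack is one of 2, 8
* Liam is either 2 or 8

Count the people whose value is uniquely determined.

2

Omar and Carol between them cover only {1, 9} — a naked pair. Remove those values from Erin.
The 2 variables Jack and Liam are confined to {2, 8}, which locks those values in; drop them from Priya, Mona, Nate, Erin.
Priya's domain is down to {6}, so Priya = 6.
That leaves Mona = 4. So Erin can't be 4.
Determined: Priya=6, Mona=4. The other people each still have more than one consistent value. That makes 2.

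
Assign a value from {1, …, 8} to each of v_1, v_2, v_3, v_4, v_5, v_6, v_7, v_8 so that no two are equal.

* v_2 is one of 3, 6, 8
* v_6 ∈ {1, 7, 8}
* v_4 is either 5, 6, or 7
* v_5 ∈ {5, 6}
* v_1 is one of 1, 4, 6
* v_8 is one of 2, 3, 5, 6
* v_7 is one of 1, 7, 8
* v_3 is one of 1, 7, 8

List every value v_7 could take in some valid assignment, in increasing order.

The 8 variables together cover exactly {1, 2, 3, 4, 5, 6, 7, 8} — 8 values for 8 variables — and 2 appears only in v_8's list, so v_8 = 2.
Among the 7 still-open variables, 3 fits only v_2 (and all 7 values in {1, 3, 4, 5, 6, 7, 8} must be used), so v_2 = 3.
The 6 still-open variables together cover exactly {1, 4, 5, 6, 7, 8} — 6 values for 6 variables — and 4 appears only in v_1's list, so v_1 = 4.
v_3, v_6, v_7 share exactly the 3 values {1, 7, 8}; by pigeonhole those values go to them, so strike 1, 7, 8 from v_4.
No further eliminations apply; v_7 can still be any of 1, 7, 8.

1, 7, 8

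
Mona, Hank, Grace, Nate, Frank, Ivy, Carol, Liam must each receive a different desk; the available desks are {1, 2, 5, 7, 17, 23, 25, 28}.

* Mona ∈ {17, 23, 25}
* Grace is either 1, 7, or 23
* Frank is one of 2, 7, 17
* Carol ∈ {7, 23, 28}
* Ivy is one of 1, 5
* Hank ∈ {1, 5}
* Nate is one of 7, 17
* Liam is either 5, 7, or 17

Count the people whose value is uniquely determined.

Among the 8 variables, 2 fits only Frank (and all 8 values in {1, 2, 5, 7, 17, 23, 25, 28} must be used), so Frank = 2.
Among the 7 still-open variables, 25 fits only Mona (and all 7 values in {1, 5, 7, 17, 23, 25, 28} must be used), so Mona = 25.
The 6 still-open variables together cover exactly {1, 5, 7, 17, 23, 28} — 6 values for 6 variables — and 28 appears only in Carol's list, so Carol = 28.
Among the 5 still-open variables, 23 fits only Grace (and all 5 values in {1, 5, 7, 17, 23} must be used), so Grace = 23.
Hank and Ivy share exactly the 2 values {1, 5}; by pigeonhole those values go to them, so strike 1, 5 from Liam.
Determined: Mona=25, Grace=23, Frank=2, Carol=28. The other people each still have more than one consistent value. That makes 4.

4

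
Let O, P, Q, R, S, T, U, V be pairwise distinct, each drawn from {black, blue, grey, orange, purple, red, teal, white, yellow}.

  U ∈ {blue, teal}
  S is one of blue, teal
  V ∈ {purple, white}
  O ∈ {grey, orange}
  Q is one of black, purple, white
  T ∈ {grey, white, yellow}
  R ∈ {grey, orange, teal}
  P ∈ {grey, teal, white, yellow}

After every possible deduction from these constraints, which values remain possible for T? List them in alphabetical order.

white, yellow

The 8 variables draw from only 8 values {black, blue, grey, orange, purple, teal, white, yellow}, so each is used; only Q can be black, hence Q = black.
The 7 still-open variables together cover exactly {blue, grey, orange, purple, teal, white, yellow} — 7 values for 7 variables — and purple appears only in V's list, so V = purple.
The 2 variables S and U are confined to {blue, teal}, which locks those values in; drop them from P, R.
O and R share exactly the 2 values {grey, orange}; by pigeonhole those values go to them, so strike grey, orange from P, T.
No further eliminations apply; T can still be any of white, yellow.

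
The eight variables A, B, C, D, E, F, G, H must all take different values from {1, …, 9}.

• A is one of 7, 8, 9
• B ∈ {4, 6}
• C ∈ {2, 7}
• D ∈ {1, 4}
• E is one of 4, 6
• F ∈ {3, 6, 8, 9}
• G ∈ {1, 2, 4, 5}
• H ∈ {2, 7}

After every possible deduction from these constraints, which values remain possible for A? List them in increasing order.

The 2 variables B and E are confined to {4, 6}, which locks those values in; drop them from D, F, G.
D must be 1 (only option left). Eliminate 1 elsewhere: G.
The 2 variables C and H are confined to {2, 7}, which locks those values in; drop them from A, G.
That leaves G = 5.
No further eliminations apply; A can still be any of 8, 9.

8, 9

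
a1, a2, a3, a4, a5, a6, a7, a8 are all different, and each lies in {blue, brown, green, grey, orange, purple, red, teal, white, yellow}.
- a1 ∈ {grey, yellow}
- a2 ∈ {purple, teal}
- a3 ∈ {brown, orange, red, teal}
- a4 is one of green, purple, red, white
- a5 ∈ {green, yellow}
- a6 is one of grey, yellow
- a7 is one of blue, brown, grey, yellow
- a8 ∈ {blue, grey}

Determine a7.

a1 and a6 share exactly the 2 values {grey, yellow}; by pigeonhole those values go to them, so strike grey, yellow from a5, a7, a8.
That leaves a5 = green. So a4 can't be green.
That leaves a8 = blue. Remove blue from a7.
So a7 = brown.

brown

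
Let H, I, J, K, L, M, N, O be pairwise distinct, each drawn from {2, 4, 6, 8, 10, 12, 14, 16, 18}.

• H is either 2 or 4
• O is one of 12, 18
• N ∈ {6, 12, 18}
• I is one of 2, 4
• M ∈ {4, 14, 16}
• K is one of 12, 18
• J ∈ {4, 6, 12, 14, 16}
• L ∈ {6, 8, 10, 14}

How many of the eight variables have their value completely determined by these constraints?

1

H and I between them cover only {2, 4} — a naked pair. Remove those values from J, M.
The 2 variables K and O are confined to {12, 18}, which locks those values in; drop them from J, N.
N's domain is down to {6}, so N = 6. So J, L can't be 6.
J and M between them cover only {14, 16} — a naked pair. Remove those values from L.
Determined: N=6. The other variables each still have more than one consistent value. That makes 1.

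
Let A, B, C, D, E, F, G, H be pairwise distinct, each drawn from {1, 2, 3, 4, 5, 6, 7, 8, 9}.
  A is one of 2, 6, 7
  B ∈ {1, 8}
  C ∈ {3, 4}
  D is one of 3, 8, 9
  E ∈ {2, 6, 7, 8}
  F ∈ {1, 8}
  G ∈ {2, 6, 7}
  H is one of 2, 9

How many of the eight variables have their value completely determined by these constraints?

3

Among the 8 variables, 4 fits only C (and all 8 values in {1, 2, 3, 4, 6, 7, 8, 9} must be used), so C = 4.
The 7 still-open variables draw from only 7 values {1, 2, 3, 6, 7, 8, 9}, so each is used; only D can be 3, hence D = 3.
The 6 still-open variables draw from only 6 values {1, 2, 6, 7, 8, 9}, so each is used; only H can be 9, hence H = 9.
B and F share exactly the 2 values {1, 8}; by pigeonhole those values go to them, so strike 1, 8 from E.
Determined: C=4, D=3, H=9. The other variables each still have more than one consistent value. That makes 3.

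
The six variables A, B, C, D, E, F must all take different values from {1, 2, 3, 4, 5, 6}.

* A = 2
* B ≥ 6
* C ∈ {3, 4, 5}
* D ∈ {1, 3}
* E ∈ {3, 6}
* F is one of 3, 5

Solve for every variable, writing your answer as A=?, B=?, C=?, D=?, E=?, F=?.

A has just one choice, so A = 2.
B's domain is down to {6}, so B = 6. Eliminate 6 elsewhere: E.
E has just one choice, so E = 3. Eliminate 3 elsewhere: C, D, F.
F has just one choice, so F = 5. Remove 5 from C.
That leaves C = 4.
D has just one choice, so D = 1.

A=2, B=6, C=4, D=1, E=3, F=5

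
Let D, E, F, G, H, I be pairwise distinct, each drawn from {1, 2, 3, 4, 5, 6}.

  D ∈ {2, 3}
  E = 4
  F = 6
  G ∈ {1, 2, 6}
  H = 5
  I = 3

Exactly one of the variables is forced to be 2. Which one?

E's domain is down to {4}, so E = 4.
F's domain is down to {6}, so F = 6. Remove 6 from G.
H must be 5 (only option left).
That leaves I = 3. So D can't be 3.
So 2 goes to D.

D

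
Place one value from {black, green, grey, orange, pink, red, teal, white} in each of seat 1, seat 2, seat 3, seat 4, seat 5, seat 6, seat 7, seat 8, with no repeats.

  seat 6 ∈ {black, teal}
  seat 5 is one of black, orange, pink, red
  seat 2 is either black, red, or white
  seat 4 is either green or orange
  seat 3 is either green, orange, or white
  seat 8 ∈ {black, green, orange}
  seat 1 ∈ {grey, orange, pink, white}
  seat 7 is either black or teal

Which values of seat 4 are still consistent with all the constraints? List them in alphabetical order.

green, orange

The 8 variables draw from only 8 values {black, green, grey, orange, pink, red, teal, white}, so each is used; only seat 1 can be grey, hence seat 1 = grey.
The 7 still-open variables together cover exactly {black, green, orange, pink, red, teal, white} — 7 values for 7 variables — and pink appears only in seat 5's list, so seat 5 = pink.
The 6 still-open variables draw from only 6 values {black, green, orange, red, teal, white}, so each is used; only seat 2 can be red, hence seat 2 = red.
The 5 still-open variables together cover exactly {black, green, orange, teal, white} — 5 values for 5 variables — and white appears only in seat 3's list, so seat 3 = white.
seat 6 and seat 7 between them cover only {black, teal} — a naked pair. Remove those values from seat 8.
No further eliminations apply; seat 4 can still be any of green, orange.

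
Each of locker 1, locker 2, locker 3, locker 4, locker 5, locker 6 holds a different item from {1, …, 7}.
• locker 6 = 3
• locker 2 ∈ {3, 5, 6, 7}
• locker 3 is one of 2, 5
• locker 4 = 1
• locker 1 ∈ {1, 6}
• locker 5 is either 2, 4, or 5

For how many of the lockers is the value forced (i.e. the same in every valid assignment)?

3

locker 4 must be 1 (only option left). Remove 1 from locker 1.
locker 6 has just one choice, so locker 6 = 3. Strike 3 from locker 2.
locker 1 has just one choice, so locker 1 = 6. Remove 6 from locker 2.
Determined: locker 1=6, locker 4=1, locker 6=3. The other lockers each still have more than one consistent value. That makes 3.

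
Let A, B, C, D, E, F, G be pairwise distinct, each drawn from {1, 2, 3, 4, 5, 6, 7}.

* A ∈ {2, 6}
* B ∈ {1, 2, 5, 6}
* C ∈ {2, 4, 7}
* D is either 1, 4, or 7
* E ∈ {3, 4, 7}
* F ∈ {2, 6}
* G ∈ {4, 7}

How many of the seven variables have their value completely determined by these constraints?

The 7 variables draw from only 7 values {1, 2, 3, 4, 5, 6, 7}, so each is used; only E can be 3, hence E = 3.
The 6 still-open variables together cover exactly {1, 2, 4, 5, 6, 7} — 6 values for 6 variables — and 5 appears only in B's list, so B = 5.
Among the 5 still-open variables, 1 fits only D (and all 5 values in {1, 2, 4, 6, 7} must be used), so D = 1.
A and F share exactly the 2 values {2, 6}; by pigeonhole those values go to them, so strike 2, 6 from C.
Determined: B=5, D=1, E=3. The other variables each still have more than one consistent value. That makes 3.

3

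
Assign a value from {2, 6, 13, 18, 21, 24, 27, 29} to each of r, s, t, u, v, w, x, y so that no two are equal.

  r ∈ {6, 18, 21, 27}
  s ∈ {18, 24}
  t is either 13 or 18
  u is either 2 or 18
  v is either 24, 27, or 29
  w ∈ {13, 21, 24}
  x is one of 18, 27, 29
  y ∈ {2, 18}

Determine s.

24

Among the 8 variables, 6 fits only r (and all 8 values in {2, 6, 13, 18, 21, 24, 27, 29} must be used), so r = 6.
The 7 still-open variables together cover exactly {2, 13, 18, 21, 24, 27, 29} — 7 values for 7 variables — and 21 appears only in w's list, so w = 21.
Among the 6 still-open variables, 13 fits only t (and all 6 values in {2, 13, 18, 24, 27, 29} must be used), so t = 13.
u and y between them cover only {2, 18} — a naked pair. Remove those values from s, x.
So s = 24.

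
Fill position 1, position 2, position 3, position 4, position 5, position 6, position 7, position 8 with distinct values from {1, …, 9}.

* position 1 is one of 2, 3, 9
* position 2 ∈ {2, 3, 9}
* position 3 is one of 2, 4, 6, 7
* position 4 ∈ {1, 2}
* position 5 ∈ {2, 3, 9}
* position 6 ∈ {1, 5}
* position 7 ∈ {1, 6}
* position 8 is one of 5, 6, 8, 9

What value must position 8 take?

8

The 3 variables position 1, position 2, position 5 are confined to {2, 3, 9}, which locks those values in; drop them from position 3, position 4, position 8.
That leaves position 4 = 1. So position 6, position 7 can't be 1.
position 6 has just one choice, so position 6 = 5. Strike 5 from position 8.
position 7's domain is down to {6}, so position 7 = 6. So position 3, position 8 can't be 6.
So position 8 = 8.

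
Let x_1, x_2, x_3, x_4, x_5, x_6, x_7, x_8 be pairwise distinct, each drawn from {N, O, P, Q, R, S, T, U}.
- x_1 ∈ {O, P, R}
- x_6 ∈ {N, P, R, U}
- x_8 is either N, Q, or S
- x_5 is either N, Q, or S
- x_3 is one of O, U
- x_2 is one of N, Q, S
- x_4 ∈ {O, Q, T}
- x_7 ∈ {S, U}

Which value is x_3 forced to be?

The 8 variables together cover exactly {N, O, P, Q, R, S, T, U} — 8 values for 8 variables — and T appears only in x_4's list, so x_4 = T.
x_2, x_5, x_8 share exactly the 3 values {N, Q, S}; by pigeonhole those values go to them, so strike N, Q, S from x_6, x_7.
That leaves x_7 = U. Eliminate U elsewhere: x_3, x_6.
So x_3 = O.

O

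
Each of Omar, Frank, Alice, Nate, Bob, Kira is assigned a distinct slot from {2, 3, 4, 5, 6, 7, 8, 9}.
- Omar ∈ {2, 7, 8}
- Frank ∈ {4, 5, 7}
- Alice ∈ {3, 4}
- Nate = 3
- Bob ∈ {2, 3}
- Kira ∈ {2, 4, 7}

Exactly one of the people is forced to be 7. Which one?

Nate's domain is down to {3}, so Nate = 3. So Alice, Bob can't be 3.
Bob's domain is down to {2}, so Bob = 2. So Omar, Kira can't be 2.
Alice's domain is down to {4}, so Alice = 4. Remove 4 from Frank, Kira.
So 7 goes to Kira.

Kira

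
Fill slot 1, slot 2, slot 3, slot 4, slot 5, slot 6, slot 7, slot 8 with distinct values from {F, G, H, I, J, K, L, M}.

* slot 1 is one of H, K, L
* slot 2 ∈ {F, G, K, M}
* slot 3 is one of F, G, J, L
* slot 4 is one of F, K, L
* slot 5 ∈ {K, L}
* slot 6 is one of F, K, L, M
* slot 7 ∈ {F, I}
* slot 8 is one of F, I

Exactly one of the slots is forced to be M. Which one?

The 8 variables together cover exactly {F, G, H, I, J, K, L, M} — 8 values for 8 variables — and H appears only in slot 1's list, so slot 1 = H.
The 7 still-open variables draw from only 7 values {F, G, I, J, K, L, M}, so each is used; only slot 3 can be J, hence slot 3 = J.
The 6 still-open variables draw from only 6 values {F, G, I, K, L, M}, so each is used; only slot 2 can be G, hence slot 2 = G.
The 5 still-open variables together cover exactly {F, I, K, L, M} — 5 values for 5 variables — and M appears only in slot 6's list, so slot 6 = M.

slot 6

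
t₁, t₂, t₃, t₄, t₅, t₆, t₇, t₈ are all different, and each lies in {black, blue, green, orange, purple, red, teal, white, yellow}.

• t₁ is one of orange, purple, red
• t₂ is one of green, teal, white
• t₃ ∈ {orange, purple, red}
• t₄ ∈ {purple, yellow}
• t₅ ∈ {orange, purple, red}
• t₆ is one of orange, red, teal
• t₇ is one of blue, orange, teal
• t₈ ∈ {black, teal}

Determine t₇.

blue

The 3 variables t₁, t₃, t₅ are confined to {orange, purple, red}, which locks those values in; drop them from t₄, t₆, t₇.
t₄ must be yellow (only option left).
That leaves t₆ = teal. So t₂, t₇, t₈ can't be teal.
So t₇ = blue.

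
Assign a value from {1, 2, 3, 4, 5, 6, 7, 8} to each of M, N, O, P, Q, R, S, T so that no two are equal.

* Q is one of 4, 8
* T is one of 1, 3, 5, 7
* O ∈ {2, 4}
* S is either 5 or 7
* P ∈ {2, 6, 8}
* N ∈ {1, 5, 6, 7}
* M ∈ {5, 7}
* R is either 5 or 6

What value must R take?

6

The 8 variables draw from only 8 values {1, 2, 3, 4, 5, 6, 7, 8}, so each is used; only T can be 3, hence T = 3.
The 7 still-open variables draw from only 7 values {1, 2, 4, 5, 6, 7, 8}, so each is used; only N can be 1, hence N = 1.
The 2 variables M and S are confined to {5, 7}, which locks those values in; drop them from R.
So R = 6.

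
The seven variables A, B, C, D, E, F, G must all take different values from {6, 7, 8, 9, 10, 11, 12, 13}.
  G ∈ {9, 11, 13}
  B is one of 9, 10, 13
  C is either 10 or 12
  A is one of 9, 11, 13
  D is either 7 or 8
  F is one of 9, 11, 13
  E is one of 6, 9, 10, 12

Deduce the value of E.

The 3 variables A, F, G are confined to {9, 11, 13}, which locks those values in; drop them from B, E.
B has just one choice, so B = 10. Eliminate 10 elsewhere: C, E.
C must be 12 (only option left). Remove 12 from E.
So E = 6.

6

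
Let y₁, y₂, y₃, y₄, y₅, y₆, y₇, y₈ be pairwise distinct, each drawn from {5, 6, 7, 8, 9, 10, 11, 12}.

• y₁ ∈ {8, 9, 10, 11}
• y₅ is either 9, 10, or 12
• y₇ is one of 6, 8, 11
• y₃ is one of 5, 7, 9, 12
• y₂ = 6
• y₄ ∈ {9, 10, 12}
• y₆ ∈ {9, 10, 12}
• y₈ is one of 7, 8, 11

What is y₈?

7

y₂'s domain is down to {6}, so y₂ = 6. So y₇ can't be 6.
The 7 still-open variables together cover exactly {5, 7, 8, 9, 10, 11, 12} — 7 values for 7 variables — and 5 appears only in y₃'s list, so y₃ = 5.
The 6 still-open variables together cover exactly {7, 8, 9, 10, 11, 12} — 6 values for 6 variables — and 7 appears only in y₈'s list, so y₈ = 7.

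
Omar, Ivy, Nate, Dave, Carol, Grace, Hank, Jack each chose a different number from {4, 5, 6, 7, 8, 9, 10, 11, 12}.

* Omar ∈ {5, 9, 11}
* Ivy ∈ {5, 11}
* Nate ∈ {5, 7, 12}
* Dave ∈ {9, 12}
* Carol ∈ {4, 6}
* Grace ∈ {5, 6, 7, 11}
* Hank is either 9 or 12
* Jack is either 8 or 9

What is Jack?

Among the 8 variables, 4 fits only Carol (and all 8 values in {4, 5, 6, 7, 8, 9, 11, 12} must be used), so Carol = 4.
Among the 7 still-open variables, 6 fits only Grace (and all 7 values in {5, 6, 7, 8, 9, 11, 12} must be used), so Grace = 6.
Among the 6 still-open variables, 7 fits only Nate (and all 6 values in {5, 7, 8, 9, 11, 12} must be used), so Nate = 7.
The 5 still-open variables together cover exactly {5, 8, 9, 11, 12} — 5 values for 5 variables — and 8 appears only in Jack's list, so Jack = 8.

8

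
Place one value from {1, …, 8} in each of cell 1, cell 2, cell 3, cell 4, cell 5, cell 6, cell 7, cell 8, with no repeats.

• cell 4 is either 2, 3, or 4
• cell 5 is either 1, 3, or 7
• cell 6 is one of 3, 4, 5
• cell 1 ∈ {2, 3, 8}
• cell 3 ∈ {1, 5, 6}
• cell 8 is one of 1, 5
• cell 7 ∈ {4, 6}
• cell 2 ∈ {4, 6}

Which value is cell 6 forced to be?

3

The 8 variables draw from only 8 values {1, 2, 3, 4, 5, 6, 7, 8}, so each is used; only cell 5 can be 7, hence cell 5 = 7.
The 7 still-open variables together cover exactly {1, 2, 3, 4, 5, 6, 8} — 7 values for 7 variables — and 8 appears only in cell 1's list, so cell 1 = 8.
The 6 still-open variables together cover exactly {1, 2, 3, 4, 5, 6} — 6 values for 6 variables — and 2 appears only in cell 4's list, so cell 4 = 2.
The 5 still-open variables together cover exactly {1, 3, 4, 5, 6} — 5 values for 5 variables — and 3 appears only in cell 6's list, so cell 6 = 3.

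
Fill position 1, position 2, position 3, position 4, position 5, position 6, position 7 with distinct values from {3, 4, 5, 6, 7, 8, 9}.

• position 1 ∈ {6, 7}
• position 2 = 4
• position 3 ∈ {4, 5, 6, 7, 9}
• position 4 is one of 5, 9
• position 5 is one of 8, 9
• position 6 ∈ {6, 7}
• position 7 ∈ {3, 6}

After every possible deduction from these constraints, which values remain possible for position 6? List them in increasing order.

6, 7

position 2's domain is down to {4}, so position 2 = 4. Remove 4 from position 3.
The 6 still-open variables draw from only 6 values {3, 5, 6, 7, 8, 9}, so each is used; only position 7 can be 3, hence position 7 = 3.
The 5 still-open variables together cover exactly {5, 6, 7, 8, 9} — 5 values for 5 variables — and 8 appears only in position 5's list, so position 5 = 8.
The 2 variables position 1 and position 6 are confined to {6, 7}, which locks those values in; drop them from position 3.
No further eliminations apply; position 6 can still be any of 6, 7.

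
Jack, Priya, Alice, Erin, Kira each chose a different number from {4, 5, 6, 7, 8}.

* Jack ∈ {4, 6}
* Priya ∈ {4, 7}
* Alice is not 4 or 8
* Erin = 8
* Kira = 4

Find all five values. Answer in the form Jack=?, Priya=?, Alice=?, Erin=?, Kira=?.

Jack=6, Priya=7, Alice=5, Erin=8, Kira=4

Erin must be 8 (only option left).
That leaves Kira = 4. Strike 4 from Jack, Priya.
That leaves Jack = 6. So Alice can't be 6.
Priya's domain is down to {7}, so Priya = 7. Eliminate 7 elsewhere: Alice.
Alice's domain is down to {5}, so Alice = 5.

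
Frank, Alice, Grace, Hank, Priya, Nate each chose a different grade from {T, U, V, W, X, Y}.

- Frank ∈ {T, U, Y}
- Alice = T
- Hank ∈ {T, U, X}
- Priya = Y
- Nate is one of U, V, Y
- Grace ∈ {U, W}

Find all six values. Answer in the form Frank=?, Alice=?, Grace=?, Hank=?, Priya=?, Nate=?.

Alice's domain is down to {T}, so Alice = T. So Frank, Hank can't be T.
Priya's domain is down to {Y}, so Priya = Y. Eliminate Y elsewhere: Frank, Nate.
That leaves Frank = U. Remove U from Grace, Hank, Nate.
That leaves Grace = W.
Hank has just one choice, so Hank = X.
Nate's domain is down to {V}, so Nate = V.

Frank=U, Alice=T, Grace=W, Hank=X, Priya=Y, Nate=V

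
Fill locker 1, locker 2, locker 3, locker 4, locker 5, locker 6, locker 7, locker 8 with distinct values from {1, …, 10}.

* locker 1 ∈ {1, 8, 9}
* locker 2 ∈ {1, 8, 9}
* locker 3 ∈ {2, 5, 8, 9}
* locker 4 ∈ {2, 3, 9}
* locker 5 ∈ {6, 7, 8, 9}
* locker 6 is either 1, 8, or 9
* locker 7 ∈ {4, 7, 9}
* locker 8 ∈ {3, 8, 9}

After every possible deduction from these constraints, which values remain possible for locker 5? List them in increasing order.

6, 7

locker 1, locker 2, locker 6 share exactly the 3 values {1, 8, 9}; by pigeonhole those values go to them, so strike 1, 8, 9 from locker 3, locker 4, locker 5, locker 7, locker 8.
locker 8 must be 3 (only option left). Strike 3 from locker 4.
locker 4's domain is down to {2}, so locker 4 = 2. Eliminate 2 elsewhere: locker 3.
locker 3's domain is down to {5}, so locker 3 = 5.
No further eliminations apply; locker 5 can still be any of 6, 7.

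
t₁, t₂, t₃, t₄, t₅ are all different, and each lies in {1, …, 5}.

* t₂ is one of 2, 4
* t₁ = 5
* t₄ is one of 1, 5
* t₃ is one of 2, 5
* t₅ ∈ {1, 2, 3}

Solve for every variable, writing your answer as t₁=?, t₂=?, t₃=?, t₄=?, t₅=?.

t₁=5, t₂=4, t₃=2, t₄=1, t₅=3

t₁'s domain is down to {5}, so t₁ = 5. Eliminate 5 elsewhere: t₃, t₄.
t₃'s domain is down to {2}, so t₃ = 2. Strike 2 from t₂, t₅.
That leaves t₄ = 1. So t₅ can't be 1.
t₅ has just one choice, so t₅ = 3.
t₂ must be 4 (only option left).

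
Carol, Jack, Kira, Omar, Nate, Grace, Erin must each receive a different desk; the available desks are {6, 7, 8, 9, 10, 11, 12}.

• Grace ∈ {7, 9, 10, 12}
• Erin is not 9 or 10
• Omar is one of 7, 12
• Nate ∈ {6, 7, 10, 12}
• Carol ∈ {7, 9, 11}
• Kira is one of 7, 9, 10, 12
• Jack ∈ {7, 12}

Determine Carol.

11

The 7 variables draw from only 7 values {6, 7, 8, 9, 10, 11, 12}, so each is used; only Erin can be 8, hence Erin = 8.
The 6 still-open variables draw from only 6 values {6, 7, 9, 10, 11, 12}, so each is used; only Nate can be 6, hence Nate = 6.
The 5 still-open variables draw from only 5 values {7, 9, 10, 11, 12}, so each is used; only Carol can be 11, hence Carol = 11.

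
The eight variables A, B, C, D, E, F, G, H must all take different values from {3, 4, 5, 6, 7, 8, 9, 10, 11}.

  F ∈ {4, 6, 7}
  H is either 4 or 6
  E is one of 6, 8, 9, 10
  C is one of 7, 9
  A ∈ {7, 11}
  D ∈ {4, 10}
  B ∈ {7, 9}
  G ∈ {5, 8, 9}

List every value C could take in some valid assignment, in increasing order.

The 8 variables together cover exactly {4, 5, 6, 7, 8, 9, 10, 11} — 8 values for 8 variables — and 5 appears only in G's list, so G = 5.
The 7 still-open variables draw from only 7 values {4, 6, 7, 8, 9, 10, 11}, so each is used; only E can be 8, hence E = 8.
The 6 still-open variables draw from only 6 values {4, 6, 7, 9, 10, 11}, so each is used; only D can be 10, hence D = 10.
The 5 still-open variables draw from only 5 values {4, 6, 7, 9, 11}, so each is used; only A can be 11, hence A = 11.
B and C between them cover only {7, 9} — a naked pair. Remove those values from F.
No further eliminations apply; C can still be any of 7, 9.

7, 9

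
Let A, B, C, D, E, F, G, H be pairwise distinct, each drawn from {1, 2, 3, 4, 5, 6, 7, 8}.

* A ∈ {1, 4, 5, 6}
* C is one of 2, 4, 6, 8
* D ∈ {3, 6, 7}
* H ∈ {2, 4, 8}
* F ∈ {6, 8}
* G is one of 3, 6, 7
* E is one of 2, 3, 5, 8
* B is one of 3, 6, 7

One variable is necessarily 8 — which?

F

The 8 variables together cover exactly {1, 2, 3, 4, 5, 6, 7, 8} — 8 values for 8 variables — and 1 appears only in A's list, so A = 1.
The 7 still-open variables draw from only 7 values {2, 3, 4, 5, 6, 7, 8}, so each is used; only E can be 5, hence E = 5.
B, D, G share exactly the 3 values {3, 6, 7}; by pigeonhole those values go to them, so strike 3, 6, 7 from C, F.
So 8 goes to F.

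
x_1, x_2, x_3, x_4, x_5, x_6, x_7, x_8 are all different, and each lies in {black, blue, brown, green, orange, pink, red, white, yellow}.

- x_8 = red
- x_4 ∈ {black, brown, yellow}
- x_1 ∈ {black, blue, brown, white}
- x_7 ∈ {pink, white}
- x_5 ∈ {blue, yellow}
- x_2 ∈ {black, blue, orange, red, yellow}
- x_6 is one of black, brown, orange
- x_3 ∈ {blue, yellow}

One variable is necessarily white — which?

x_1

x_8 must be red (only option left). Remove red from x_2.
Among the 7 still-open variables, pink fits only x_7 (and all 7 values in {black, blue, brown, orange, pink, white, yellow} must be used), so x_7 = pink.
The 6 still-open variables draw from only 6 values {black, blue, brown, orange, white, yellow}, so each is used; only x_1 can be white, hence x_1 = white.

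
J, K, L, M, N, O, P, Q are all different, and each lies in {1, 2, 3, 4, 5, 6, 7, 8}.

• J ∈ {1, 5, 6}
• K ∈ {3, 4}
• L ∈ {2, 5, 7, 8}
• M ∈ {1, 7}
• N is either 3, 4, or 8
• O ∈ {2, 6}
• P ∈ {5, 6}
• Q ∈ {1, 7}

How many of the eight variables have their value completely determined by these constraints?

2

The 2 variables M and Q are confined to {1, 7}, which locks those values in; drop them from J, L.
J and P between them cover only {5, 6} — a naked pair. Remove those values from L, O.
That leaves O = 2. Eliminate 2 elsewhere: L.
That leaves L = 8. Remove 8 from N.
Determined: L=8, O=2. The other variables each still have more than one consistent value. That makes 2.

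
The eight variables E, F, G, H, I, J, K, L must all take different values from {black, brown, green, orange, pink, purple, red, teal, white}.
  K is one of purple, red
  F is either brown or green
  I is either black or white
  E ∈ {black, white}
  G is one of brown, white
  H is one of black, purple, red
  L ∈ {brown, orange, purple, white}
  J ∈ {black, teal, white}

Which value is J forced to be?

teal

The 8 variables draw from only 8 values {black, brown, green, orange, purple, red, teal, white}, so each is used; only F can be green, hence F = green.
The 7 still-open variables together cover exactly {black, brown, orange, purple, red, teal, white} — 7 values for 7 variables — and orange appears only in L's list, so L = orange.
Among the 6 still-open variables, brown fits only G (and all 6 values in {black, brown, purple, red, teal, white} must be used), so G = brown.
The 5 still-open variables draw from only 5 values {black, purple, red, teal, white}, so each is used; only J can be teal, hence J = teal.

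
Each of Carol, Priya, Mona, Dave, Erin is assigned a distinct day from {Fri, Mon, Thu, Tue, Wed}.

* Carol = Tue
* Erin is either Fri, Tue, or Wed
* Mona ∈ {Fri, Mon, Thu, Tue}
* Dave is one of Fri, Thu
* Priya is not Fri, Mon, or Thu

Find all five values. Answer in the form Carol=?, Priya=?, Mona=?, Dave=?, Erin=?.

Carol's domain is down to {Tue}, so Carol = Tue. Remove Tue from Priya, Mona, Erin.
Priya has just one choice, so Priya = Wed. Strike Wed from Erin.
Erin's domain is down to {Fri}, so Erin = Fri. Eliminate Fri elsewhere: Mona, Dave.
Dave has just one choice, so Dave = Thu. Remove Thu from Mona.
Mona must be Mon (only option left).

Carol=Tue, Priya=Wed, Mona=Mon, Dave=Thu, Erin=Fri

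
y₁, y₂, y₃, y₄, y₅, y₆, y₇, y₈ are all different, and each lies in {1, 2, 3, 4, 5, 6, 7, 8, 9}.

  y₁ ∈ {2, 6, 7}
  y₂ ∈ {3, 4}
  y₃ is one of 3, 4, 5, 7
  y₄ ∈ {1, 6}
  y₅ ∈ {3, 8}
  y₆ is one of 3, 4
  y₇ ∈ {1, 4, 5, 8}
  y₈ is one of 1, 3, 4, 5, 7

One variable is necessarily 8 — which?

y₅

The 8 variables draw from only 8 values {1, 2, 3, 4, 5, 6, 7, 8}, so each is used; only y₁ can be 2, hence y₁ = 2.
The 7 still-open variables together cover exactly {1, 3, 4, 5, 6, 7, 8} — 7 values for 7 variables — and 6 appears only in y₄'s list, so y₄ = 6.
y₂ and y₆ between them cover only {3, 4} — a naked pair. Remove those values from y₃, y₅, y₇, y₈.
So 8 goes to y₅.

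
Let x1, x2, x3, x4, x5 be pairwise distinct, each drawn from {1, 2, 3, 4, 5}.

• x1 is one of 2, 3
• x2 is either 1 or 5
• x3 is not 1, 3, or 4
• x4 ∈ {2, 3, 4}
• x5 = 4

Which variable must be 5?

x5's domain is down to {4}, so x5 = 4. Remove 4 from x4.
The 4 still-open variables draw from only 4 values {1, 2, 3, 5}, so each is used; only x2 can be 1, hence x2 = 1.
The 3 still-open variables draw from only 3 values {2, 3, 5}, so each is used; only x3 can be 5, hence x3 = 5.

x3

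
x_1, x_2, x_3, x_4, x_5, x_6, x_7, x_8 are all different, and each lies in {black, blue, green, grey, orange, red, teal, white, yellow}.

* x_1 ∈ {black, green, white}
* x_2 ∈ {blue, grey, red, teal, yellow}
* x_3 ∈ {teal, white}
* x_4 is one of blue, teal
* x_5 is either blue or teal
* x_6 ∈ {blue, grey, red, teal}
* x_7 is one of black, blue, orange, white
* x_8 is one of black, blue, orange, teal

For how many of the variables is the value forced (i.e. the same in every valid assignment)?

The 2 variables x_4 and x_5 are confined to {blue, teal}, which locks those values in; drop them from x_2, x_3, x_6, x_7, x_8.
x_3 must be white (only option left). Strike white from x_1, x_7.
x_7 and x_8 between them cover only {black, orange} — a naked pair. Remove those values from x_1.
That leaves x_1 = green.
Determined: x_1=green, x_3=white. The other variables each still have more than one consistent value. That makes 2.

2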